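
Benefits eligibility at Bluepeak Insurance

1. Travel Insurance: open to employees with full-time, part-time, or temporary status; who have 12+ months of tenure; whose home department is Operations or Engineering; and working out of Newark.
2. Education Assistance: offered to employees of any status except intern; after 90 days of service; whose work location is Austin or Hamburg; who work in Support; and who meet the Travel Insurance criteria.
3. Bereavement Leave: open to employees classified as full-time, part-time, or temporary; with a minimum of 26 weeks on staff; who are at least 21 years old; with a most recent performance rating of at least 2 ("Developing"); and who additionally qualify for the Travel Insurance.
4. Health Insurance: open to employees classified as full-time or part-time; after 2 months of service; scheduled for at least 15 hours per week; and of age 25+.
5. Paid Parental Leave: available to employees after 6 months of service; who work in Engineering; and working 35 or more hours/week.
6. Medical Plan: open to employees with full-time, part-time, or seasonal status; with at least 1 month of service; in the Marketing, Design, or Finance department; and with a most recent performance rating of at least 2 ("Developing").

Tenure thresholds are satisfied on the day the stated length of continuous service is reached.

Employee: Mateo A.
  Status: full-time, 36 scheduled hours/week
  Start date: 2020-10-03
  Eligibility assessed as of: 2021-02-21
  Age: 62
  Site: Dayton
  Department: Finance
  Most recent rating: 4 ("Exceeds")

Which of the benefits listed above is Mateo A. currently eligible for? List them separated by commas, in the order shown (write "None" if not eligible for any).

Health Insurance, Medical Plan

Service from 2020-10-03 to 2021-02-21: 141 days.
Travel Insurance — status full-time ✓; service 141 days < 12 months (≈360 days) ✗ → not eligible.
Education Assistance — status full-time ✓ (not excluded); service 141 days ≥ 90 days ✓; site Dayton ✗ (not Austin or Hamburg) → not eligible.
Bereavement Leave — status full-time ✓; service 141 days < 26 weeks (≈182 days) ✗ → not eligible.
Health Insurance — status full-time ✓; service 141 days ≥ 2 months (≈60 days) ✓; 36 hrs/wk ≥ 15 ✓; age 62 ≥ 25 ✓ → eligible.
Paid Parental Leave — service 141 days < 6 months (≈180 days) ✗ → not eligible.
Medical Plan — status full-time ✓; service 141 days ≥ 1 month (≈30 days) ✓; dept Finance ✓; rating 4 ≥ 2 ✓ → eligible.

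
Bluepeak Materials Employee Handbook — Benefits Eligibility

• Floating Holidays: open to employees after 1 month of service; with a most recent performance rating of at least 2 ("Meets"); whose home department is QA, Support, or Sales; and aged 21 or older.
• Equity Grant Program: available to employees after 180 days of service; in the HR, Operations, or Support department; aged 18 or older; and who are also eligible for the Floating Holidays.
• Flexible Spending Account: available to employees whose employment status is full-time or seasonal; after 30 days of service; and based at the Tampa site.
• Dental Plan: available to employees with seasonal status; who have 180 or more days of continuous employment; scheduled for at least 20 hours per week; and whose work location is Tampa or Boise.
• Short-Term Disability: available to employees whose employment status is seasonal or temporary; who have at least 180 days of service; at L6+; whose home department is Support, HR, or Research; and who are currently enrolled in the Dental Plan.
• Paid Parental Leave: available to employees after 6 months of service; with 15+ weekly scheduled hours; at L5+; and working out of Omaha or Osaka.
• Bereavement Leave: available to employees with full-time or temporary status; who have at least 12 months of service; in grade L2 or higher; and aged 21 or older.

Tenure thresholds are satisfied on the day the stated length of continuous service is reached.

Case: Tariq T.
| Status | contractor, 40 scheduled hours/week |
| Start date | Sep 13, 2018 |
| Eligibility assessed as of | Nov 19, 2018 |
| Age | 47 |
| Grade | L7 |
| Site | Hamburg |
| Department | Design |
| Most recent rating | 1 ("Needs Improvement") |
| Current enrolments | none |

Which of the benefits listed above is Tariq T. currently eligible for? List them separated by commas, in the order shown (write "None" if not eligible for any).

None

Service from Sep 13, 2018 to Nov 19, 2018: 67 days.
Floating Holidays — service 67 days ≥ 1 month (≈30 days) ✓; rating 1 < 2 ✗ → not eligible.
Equity Grant Program — service 67 days < 180 days ✗ → not eligible.
Flexible Spending Account — status contractor ✗ (requires full-time or seasonal) → not eligible.
Dental Plan — status contractor ✗ (requires seasonal) → not eligible.
Short-Term Disability — status contractor ✗ (requires seasonal or temporary) → not eligible.
Paid Parental Leave — service 67 days < 6 months (≈180 days) ✗ → not eligible.
Bereavement Leave — status contractor ✗ (requires full-time or temporary) → not eligible.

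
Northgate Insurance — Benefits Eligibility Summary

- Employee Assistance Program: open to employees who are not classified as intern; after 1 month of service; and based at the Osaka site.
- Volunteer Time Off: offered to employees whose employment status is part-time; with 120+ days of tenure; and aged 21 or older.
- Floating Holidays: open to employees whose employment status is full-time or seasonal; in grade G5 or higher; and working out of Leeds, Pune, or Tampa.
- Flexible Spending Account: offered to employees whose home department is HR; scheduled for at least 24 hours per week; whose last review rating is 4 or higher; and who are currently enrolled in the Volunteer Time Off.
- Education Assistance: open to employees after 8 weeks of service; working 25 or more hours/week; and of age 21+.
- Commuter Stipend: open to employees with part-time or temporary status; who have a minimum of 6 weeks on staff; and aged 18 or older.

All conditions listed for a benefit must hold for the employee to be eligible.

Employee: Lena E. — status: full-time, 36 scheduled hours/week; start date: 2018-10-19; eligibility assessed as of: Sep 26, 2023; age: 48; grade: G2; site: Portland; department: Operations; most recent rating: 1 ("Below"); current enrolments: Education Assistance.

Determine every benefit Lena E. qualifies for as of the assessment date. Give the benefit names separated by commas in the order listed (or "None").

Service from 2018-10-19 to Sep 26, 2023: 1803 days.
Employee Assistance Program — status full-time ✓ (not excluded); service 1803 days ≥ 1 month (≈30 days) ✓; site Portland ✗ (not Osaka) → not eligible.
Volunteer Time Off — status full-time ✗ (requires part-time) → not eligible.
Floating Holidays — status full-time ✓; grade G2 < G5 ✗ → not eligible.
Flexible Spending Account — dept Operations ✗ → not eligible.
Education Assistance — service 1803 days ≥ 8 weeks (≈56 days) ✓; 36 hrs/wk ≥ 25 ✓; age 48 ≥ 21 ✓ → eligible.
Commuter Stipend — status full-time ✗ (requires part-time or temporary) → not eligible.

Education Assistance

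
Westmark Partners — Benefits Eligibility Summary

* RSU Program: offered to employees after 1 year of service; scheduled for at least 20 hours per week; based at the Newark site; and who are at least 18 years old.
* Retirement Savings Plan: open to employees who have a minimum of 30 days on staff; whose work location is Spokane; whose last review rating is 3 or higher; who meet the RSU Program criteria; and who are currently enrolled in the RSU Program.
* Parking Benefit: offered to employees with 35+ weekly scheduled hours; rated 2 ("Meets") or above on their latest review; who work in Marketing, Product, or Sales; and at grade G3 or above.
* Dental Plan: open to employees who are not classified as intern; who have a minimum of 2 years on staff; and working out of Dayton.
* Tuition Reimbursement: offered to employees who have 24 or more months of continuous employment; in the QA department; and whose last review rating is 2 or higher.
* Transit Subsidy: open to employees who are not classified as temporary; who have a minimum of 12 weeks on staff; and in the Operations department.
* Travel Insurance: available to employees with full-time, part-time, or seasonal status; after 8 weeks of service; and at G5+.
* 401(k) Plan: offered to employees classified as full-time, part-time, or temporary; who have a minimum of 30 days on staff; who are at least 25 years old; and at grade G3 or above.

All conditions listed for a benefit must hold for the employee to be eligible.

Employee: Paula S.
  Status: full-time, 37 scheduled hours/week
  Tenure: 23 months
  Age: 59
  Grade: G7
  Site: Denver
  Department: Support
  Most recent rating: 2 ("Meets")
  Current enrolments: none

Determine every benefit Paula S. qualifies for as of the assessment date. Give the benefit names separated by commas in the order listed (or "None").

RSU Program — service 23 months ≥ 1 year (≈365 days) ✓; 37 hrs/wk ≥ 20 ✓; site Denver ✗ (not Newark) → not eligible.
Retirement Savings Plan — service 23 months ≥ 30 days ✓; site Denver ✗ (not Spokane) → not eligible.
Parking Benefit — 37 hrs/wk ≥ 35 ✓; rating 2 ≥ 2 ✓; dept Support ✗ → not eligible.
Dental Plan — status full-time ✓ (not excluded); service 23 months < 2 years (≈730 days) ✗ → not eligible.
Tuition Reimbursement — service 23 months < 24 months ✗ → not eligible.
Transit Subsidy — status full-time ✓ (not excluded); service 23 months ≥ 12 weeks (≈84 days) ✓; dept Support ✗ → not eligible.
Travel Insurance — status full-time ✓; service 23 months ≥ 8 weeks (≈56 days) ✓; grade G7 ≥ G5 ✓ → eligible.
401(k) Plan — status full-time ✓; service 23 months ≥ 30 days ✓; age 59 ≥ 25 ✓; grade G7 ≥ G3 ✓ → eligible.

Travel Insurance, 401(k) Plan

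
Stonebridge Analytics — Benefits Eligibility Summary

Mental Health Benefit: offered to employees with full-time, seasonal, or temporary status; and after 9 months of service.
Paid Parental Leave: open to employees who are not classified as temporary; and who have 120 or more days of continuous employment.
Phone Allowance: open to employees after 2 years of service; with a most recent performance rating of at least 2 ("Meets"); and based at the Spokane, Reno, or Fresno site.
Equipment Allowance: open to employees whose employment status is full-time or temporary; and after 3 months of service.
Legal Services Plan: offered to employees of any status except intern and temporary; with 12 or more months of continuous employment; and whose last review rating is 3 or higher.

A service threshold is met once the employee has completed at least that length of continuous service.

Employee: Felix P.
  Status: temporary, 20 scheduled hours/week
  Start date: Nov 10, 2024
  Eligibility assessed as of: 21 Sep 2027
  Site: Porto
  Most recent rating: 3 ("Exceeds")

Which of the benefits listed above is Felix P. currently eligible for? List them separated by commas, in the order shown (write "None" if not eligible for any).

Mental Health Benefit, Equipment Allowance

Service from Nov 10, 2024 to 21 Sep 2027: 1045 days.
Mental Health Benefit — status temporary ✓; service 1045 days ≥ 9 months (≈270 days) ✓ → eligible.
Paid Parental Leave — status temporary ✗ (excluded) → not eligible.
Phone Allowance — service 1045 days ≥ 2 years (≈730 days) ✓; rating 3 ≥ 2 ✓; site Porto ✗ (not Spokane, Reno, or Fresno) → not eligible.
Equipment Allowance — status temporary ✓; service 1045 days ≥ 3 months (≈90 days) ✓ → eligible.
Legal Services Plan — status temporary ✗ (excluded) → not eligible.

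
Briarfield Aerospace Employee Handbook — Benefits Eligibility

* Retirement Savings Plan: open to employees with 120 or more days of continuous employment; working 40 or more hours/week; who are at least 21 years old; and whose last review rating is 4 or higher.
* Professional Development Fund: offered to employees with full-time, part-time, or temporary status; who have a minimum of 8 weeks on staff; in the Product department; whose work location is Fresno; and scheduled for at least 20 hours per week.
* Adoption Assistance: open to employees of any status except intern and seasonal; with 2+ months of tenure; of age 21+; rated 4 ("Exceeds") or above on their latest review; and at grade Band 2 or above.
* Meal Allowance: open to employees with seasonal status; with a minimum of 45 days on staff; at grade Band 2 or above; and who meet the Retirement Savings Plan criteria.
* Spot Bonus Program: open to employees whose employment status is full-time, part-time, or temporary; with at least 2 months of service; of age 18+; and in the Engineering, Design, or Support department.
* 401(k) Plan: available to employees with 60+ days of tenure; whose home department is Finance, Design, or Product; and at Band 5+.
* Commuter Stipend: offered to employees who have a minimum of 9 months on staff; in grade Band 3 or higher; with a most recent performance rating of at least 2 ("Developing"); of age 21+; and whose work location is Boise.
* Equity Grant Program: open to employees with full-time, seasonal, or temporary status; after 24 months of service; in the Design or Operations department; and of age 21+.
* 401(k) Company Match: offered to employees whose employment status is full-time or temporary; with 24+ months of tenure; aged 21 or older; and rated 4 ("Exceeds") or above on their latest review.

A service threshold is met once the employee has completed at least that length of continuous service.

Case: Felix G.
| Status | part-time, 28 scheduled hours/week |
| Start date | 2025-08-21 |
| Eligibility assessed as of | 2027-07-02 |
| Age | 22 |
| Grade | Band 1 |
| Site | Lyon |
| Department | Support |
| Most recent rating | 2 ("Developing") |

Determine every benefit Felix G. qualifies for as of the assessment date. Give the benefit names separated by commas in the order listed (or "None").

Spot Bonus Program

Service from 2025-08-21 to 2027-07-02: 680 days.
Retirement Savings Plan — service 680 days ≥ 120 days ✓; 28 hrs/wk < 40 ✗ → not eligible.
Professional Development Fund — status part-time ✓; service 680 days ≥ 8 weeks (≈56 days) ✓; dept Support ✗ → not eligible.
Adoption Assistance — status part-time ✓ (not excluded); service 680 days ≥ 2 months (≈60 days) ✓; age 22 ≥ 21 ✓; rating 2 < 4 ✗ → not eligible.
Meal Allowance — status part-time ✗ (requires seasonal) → not eligible.
Spot Bonus Program — status part-time ✓; service 680 days ≥ 2 months (≈60 days) ✓; age 22 ≥ 18 ✓; dept Support ✓ → eligible.
401(k) Plan — service 680 days ≥ 60 days ✓; dept Support ✗ → not eligible.
Commuter Stipend — service 680 days ≥ 9 months (≈270 days) ✓; grade Band 1 < Band 3 ✗ → not eligible.
Equity Grant Program — status part-time ✗ (requires full-time, seasonal, or temporary) → not eligible.
401(k) Company Match — status part-time ✗ (requires full-time or temporary) → not eligible.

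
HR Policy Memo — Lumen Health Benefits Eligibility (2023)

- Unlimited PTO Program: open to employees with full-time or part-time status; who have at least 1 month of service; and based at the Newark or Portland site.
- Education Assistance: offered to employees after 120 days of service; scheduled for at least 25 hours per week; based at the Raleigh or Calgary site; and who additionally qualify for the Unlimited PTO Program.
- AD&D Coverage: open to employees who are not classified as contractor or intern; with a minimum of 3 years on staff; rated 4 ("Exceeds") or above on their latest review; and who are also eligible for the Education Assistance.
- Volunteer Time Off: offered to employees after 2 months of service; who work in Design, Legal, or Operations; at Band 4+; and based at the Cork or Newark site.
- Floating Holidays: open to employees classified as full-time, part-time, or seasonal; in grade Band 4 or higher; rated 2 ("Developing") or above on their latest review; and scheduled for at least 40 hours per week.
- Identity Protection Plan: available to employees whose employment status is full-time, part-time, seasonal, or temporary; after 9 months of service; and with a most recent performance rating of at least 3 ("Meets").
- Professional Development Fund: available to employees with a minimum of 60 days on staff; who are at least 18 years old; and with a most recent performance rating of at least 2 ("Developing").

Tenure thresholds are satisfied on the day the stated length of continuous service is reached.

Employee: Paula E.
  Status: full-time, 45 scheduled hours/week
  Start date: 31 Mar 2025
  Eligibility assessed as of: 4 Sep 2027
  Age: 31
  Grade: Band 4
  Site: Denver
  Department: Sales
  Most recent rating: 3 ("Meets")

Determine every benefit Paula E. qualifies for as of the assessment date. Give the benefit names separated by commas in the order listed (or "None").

Service from 31 Mar 2025 to 4 Sep 2027: 887 days.
Unlimited PTO Program — status full-time ✓; service 887 days ≥ 1 month (≈30 days) ✓; site Denver ✗ (not Newark or Portland) → not eligible.
Education Assistance — service 887 days ≥ 120 days ✓; 45 hrs/wk ≥ 25 ✓; site Denver ✗ (not Raleigh or Calgary) → not eligible.
AD&D Coverage — status full-time ✓ (not excluded); service 887 days < 3 years (≈1095 days) ✗ → not eligible.
Volunteer Time Off — service 887 days ≥ 2 months (≈60 days) ✓; dept Sales ✗ → not eligible.
Floating Holidays — status full-time ✓; grade Band 4 ≥ Band 4 ✓; rating 3 ≥ 2 ✓; 45 hrs/wk ≥ 40 ✓ → eligible.
Identity Protection Plan — status full-time ✓; service 887 days ≥ 9 months (≈270 days) ✓; rating 3 ≥ 3 ✓ → eligible.
Professional Development Fund — service 887 days ≥ 60 days ✓; age 31 ≥ 18 ✓; rating 3 ≥ 2 ✓ → eligible.

Floating Holidays, Identity Protection Plan, Professional Development Fund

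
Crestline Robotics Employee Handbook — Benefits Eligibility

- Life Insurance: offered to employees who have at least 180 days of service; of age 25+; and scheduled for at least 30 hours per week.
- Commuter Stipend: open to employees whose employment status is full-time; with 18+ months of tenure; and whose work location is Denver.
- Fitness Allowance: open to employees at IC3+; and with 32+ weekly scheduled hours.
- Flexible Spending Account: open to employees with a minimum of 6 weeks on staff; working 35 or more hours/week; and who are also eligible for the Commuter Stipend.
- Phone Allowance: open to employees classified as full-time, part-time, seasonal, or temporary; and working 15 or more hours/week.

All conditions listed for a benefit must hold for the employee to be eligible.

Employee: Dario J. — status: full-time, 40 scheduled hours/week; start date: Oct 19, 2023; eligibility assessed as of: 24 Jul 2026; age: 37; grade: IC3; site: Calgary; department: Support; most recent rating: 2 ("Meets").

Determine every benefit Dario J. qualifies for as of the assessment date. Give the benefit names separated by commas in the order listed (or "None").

Life Insurance, Fitness Allowance, Phone Allowance

Service from Oct 19, 2023 to 24 Jul 2026: 1009 days.
Life Insurance — service 1009 days ≥ 180 days ✓; age 37 ≥ 25 ✓; 40 hrs/wk ≥ 30 ✓ → eligible.
Commuter Stipend — status full-time ✓; service 1009 days ≥ 18 months (≈540 days) ✓; site Calgary ✗ (not Denver) → not eligible.
Fitness Allowance — grade IC3 ≥ IC3 ✓; 40 hrs/wk ≥ 32 ✓ → eligible.
Flexible Spending Account — service 1009 days ≥ 6 weeks (≈42 days) ✓; 40 hrs/wk ≥ 35 ✓; not eligible for Commuter Stipend ✗ → not eligible.
Phone Allowance — status full-time ✓; 40 hrs/wk ≥ 15 ✓ → eligible.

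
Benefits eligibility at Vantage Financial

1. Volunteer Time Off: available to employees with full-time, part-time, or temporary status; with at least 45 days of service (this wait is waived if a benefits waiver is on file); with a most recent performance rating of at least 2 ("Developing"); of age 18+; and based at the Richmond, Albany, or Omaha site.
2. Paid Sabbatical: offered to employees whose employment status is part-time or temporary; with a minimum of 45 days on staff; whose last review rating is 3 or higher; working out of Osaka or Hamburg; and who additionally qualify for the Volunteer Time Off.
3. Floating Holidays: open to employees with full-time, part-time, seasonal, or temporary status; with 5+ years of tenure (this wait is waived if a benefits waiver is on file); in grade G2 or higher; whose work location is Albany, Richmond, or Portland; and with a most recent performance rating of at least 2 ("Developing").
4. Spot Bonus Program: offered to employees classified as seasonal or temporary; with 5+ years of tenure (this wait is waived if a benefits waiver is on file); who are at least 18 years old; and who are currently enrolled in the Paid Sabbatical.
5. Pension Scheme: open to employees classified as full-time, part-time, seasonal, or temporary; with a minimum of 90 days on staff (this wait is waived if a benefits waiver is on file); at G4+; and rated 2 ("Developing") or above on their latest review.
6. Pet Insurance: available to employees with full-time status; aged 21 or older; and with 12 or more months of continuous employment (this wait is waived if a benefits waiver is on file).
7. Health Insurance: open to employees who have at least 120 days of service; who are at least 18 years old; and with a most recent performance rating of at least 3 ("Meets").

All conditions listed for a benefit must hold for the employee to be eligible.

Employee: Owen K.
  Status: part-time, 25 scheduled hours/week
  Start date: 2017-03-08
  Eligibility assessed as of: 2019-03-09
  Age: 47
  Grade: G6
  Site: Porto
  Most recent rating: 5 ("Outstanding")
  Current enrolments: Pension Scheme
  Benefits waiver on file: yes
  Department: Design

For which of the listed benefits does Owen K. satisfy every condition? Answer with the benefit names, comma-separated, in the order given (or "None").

Service from 2017-03-08 to 2019-03-09: 731 days.
Volunteer Time Off — status part-time ✓; benefits waiver on file ✓; rating 5 ≥ 2 ✓; age 47 ≥ 18 ✓; site Porto ✗ (not Richmond, Albany, or Omaha) → not eligible.
Paid Sabbatical — status part-time ✓; service 731 days ≥ 45 days ✓; rating 5 ≥ 3 ✓; site Porto ✗ (not Osaka or Hamburg) → not eligible.
Floating Holidays — status part-time ✓; benefits waiver on file ✓; grade G6 ≥ G2 ✓; site Porto ✗ (not Albany, Richmond, or Portland) → not eligible.
Spot Bonus Program — status part-time ✗ (requires seasonal or temporary) → not eligible.
Pension Scheme — status part-time ✓; benefits waiver on file ✓; grade G6 ≥ G4 ✓; rating 5 ≥ 2 ✓ → eligible.
Pet Insurance — status part-time ✗ (requires full-time) → not eligible.
Health Insurance — service 731 days ≥ 120 days ✓; age 47 ≥ 18 ✓; rating 5 ≥ 3 ✓ → eligible.

Pension Scheme, Health Insurance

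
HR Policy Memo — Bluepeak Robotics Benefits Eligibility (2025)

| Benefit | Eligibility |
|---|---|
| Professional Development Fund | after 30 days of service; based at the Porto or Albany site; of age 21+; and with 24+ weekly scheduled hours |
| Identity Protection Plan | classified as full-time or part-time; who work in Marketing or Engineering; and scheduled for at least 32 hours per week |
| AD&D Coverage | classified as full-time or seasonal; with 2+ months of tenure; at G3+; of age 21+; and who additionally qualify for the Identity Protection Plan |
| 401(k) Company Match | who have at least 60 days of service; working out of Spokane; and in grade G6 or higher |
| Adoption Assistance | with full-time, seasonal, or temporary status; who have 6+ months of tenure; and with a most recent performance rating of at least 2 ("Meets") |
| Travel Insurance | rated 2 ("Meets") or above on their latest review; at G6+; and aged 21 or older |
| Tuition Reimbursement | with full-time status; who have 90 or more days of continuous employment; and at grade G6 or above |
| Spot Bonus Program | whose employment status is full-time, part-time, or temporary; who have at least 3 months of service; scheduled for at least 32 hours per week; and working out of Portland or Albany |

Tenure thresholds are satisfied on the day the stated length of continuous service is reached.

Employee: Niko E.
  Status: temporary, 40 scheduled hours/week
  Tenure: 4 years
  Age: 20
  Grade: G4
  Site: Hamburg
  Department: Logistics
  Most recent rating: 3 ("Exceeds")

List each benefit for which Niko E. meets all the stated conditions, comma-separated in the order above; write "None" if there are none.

Professional Development Fund — service 4 years ≥ 30 days ✓; site Hamburg ✗ (not Porto or Albany) → not eligible.
Identity Protection Plan — status temporary ✗ (requires full-time or part-time) → not eligible.
AD&D Coverage — status temporary ✗ (requires full-time or seasonal) → not eligible.
401(k) Company Match — service 4 years ≥ 60 days ✓; site Hamburg ✗ (not Spokane) → not eligible.
Adoption Assistance — status temporary ✓; service 4 years ≥ 6 months (≈180 days) ✓; rating 3 ≥ 2 ✓ → eligible.
Travel Insurance — rating 3 ≥ 2 ✓; grade G4 < G6 ✗ → not eligible.
Tuition Reimbursement — status temporary ✗ (requires full-time) → not eligible.
Spot Bonus Program — status temporary ✓; service 4 years ≥ 3 months (≈90 days) ✓; 40 hrs/wk ≥ 32 ✓; site Hamburg ✗ (not Portland or Albany) → not eligible.

Adoption Assistance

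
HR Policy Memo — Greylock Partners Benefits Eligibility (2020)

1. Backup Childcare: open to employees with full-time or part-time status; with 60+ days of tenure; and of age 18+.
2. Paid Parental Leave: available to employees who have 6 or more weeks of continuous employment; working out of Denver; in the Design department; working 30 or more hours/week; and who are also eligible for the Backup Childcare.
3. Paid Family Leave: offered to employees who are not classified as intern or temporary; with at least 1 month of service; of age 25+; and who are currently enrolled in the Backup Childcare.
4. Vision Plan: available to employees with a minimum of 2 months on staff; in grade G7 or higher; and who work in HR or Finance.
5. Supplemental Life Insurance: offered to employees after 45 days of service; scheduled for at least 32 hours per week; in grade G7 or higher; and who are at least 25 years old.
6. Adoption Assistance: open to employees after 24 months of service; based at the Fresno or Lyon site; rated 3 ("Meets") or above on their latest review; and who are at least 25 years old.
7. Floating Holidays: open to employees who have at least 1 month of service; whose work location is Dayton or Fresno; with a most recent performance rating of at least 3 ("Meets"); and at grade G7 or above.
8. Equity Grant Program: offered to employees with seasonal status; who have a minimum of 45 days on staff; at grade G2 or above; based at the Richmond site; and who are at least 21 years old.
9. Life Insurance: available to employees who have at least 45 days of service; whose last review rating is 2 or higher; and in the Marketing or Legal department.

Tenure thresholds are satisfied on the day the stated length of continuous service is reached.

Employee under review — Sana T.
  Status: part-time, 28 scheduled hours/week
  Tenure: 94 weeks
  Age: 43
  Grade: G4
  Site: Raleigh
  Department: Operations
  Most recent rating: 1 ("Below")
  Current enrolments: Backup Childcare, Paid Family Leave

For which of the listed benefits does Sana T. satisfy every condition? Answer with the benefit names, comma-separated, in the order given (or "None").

Backup Childcare, Paid Family Leave

Backup Childcare — status part-time ✓; service 94 weeks ≥ 60 days ✓; age 43 ≥ 18 ✓ → eligible.
Paid Parental Leave — service 94 weeks ≥ 6 weeks ✓; site Raleigh ✗ (not Denver) → not eligible.
Paid Family Leave — status part-time ✓ (not excluded); service 94 weeks ≥ 1 month (≈30 days) ✓; age 43 ≥ 25 ✓; enrolled in Backup Childcare ✓ → eligible.
Vision Plan — service 94 weeks ≥ 2 months (≈60 days) ✓; grade G4 < G7 ✗ → not eligible.
Supplemental Life Insurance — service 94 weeks ≥ 45 days ✓; 28 hrs/wk < 32 ✗ → not eligible.
Adoption Assistance — service 94 weeks < 24 months (≈720 days) ✗ → not eligible.
Floating Holidays — service 94 weeks ≥ 1 month (≈30 days) ✓; site Raleigh ✗ (not Dayton or Fresno) → not eligible.
Equity Grant Program — status part-time ✗ (requires seasonal) → not eligible.
Life Insurance — service 94 weeks ≥ 45 days ✓; rating 1 < 2 ✗ → not eligible.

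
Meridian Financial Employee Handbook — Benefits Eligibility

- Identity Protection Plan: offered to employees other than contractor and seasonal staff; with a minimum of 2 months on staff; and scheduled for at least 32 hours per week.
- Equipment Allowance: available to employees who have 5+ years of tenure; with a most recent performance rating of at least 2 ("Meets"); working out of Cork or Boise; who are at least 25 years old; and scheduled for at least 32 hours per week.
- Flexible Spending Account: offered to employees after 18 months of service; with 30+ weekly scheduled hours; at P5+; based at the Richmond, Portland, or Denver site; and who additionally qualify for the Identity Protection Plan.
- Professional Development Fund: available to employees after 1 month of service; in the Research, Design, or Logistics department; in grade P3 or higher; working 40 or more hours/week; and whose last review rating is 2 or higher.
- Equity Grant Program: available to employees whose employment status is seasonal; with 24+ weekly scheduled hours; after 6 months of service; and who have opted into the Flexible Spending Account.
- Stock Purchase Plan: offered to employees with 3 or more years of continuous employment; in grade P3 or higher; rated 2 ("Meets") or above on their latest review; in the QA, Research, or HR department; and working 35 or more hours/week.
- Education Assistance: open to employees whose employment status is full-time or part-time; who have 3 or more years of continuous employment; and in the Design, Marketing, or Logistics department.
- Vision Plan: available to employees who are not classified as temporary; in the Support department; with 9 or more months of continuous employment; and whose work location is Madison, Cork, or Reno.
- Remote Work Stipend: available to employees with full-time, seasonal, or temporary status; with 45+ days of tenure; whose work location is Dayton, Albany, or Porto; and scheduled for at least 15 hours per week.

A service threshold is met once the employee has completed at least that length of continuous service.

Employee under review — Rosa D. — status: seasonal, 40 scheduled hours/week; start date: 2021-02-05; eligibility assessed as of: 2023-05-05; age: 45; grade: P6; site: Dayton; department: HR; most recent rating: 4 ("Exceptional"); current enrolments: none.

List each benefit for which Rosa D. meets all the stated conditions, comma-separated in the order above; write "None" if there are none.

Remote Work Stipend

Service from 2021-02-05 to 2023-05-05: 819 days.
Identity Protection Plan — status seasonal ✗ (excluded) → not eligible.
Equipment Allowance — service 819 days < 5 years (≈1825 days) ✗ → not eligible.
Flexible Spending Account — service 819 days ≥ 18 months (≈540 days) ✓; 40 hrs/wk ≥ 30 ✓; grade P6 ≥ P5 ✓; site Dayton ✗ (not Richmond, Portland, or Denver) → not eligible.
Professional Development Fund — service 819 days ≥ 1 month (≈30 days) ✓; dept HR ✗ → not eligible.
Equity Grant Program — status seasonal ✓; 40 hrs/wk ≥ 24 ✓; service 819 days ≥ 6 months (≈180 days) ✓; not enrolled in Flexible Spending Account ✗ → not eligible.
Stock Purchase Plan — service 819 days < 3 years (≈1095 days) ✗ → not eligible.
Education Assistance — status seasonal ✗ (requires full-time or part-time) → not eligible.
Vision Plan — status seasonal ✓ (not excluded); dept HR ✗ → not eligible.
Remote Work Stipend — status seasonal ✓; service 819 days ≥ 45 days ✓; site Dayton ✓; 40 hrs/wk ≥ 15 ✓ → eligible.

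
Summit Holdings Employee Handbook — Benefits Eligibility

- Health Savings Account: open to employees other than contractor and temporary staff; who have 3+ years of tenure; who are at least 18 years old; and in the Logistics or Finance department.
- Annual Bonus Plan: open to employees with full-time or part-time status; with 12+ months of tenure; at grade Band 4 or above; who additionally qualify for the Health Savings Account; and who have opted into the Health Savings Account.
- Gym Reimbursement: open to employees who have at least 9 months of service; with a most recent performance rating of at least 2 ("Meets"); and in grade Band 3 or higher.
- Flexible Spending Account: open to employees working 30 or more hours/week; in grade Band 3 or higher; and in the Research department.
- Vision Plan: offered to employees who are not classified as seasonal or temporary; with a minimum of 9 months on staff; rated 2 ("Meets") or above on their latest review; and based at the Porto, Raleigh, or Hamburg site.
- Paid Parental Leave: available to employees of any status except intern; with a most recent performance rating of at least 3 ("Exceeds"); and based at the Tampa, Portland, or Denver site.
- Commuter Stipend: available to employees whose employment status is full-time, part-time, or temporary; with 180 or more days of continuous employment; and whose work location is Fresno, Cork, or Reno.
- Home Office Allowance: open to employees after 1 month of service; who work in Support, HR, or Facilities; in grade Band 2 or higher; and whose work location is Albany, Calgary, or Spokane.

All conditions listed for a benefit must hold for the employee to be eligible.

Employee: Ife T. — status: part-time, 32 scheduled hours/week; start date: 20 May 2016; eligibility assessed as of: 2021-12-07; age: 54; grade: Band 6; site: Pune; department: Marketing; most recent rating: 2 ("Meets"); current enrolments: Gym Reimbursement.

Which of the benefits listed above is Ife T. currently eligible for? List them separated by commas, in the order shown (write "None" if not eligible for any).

Service from 20 May 2016 to 2021-12-07: 2027 days.
Health Savings Account — status part-time ✓ (not excluded); service 2027 days ≥ 3 years (≈1095 days) ✓; age 54 ≥ 18 ✓; dept Marketing ✗ → not eligible.
Annual Bonus Plan — status part-time ✓; service 2027 days ≥ 12 months (≈360 days) ✓; grade Band 6 ≥ Band 4 ✓; not eligible for Health Savings Account ✗ → not eligible.
Gym Reimbursement — service 2027 days ≥ 9 months (≈270 days) ✓; rating 2 ≥ 2 ✓; grade Band 6 ≥ Band 3 ✓ → eligible.
Flexible Spending Account — 32 hrs/wk ≥ 30 ✓; grade Band 6 ≥ Band 3 ✓; dept Marketing ✗ → not eligible.
Vision Plan — status part-time ✓ (not excluded); service 2027 days ≥ 9 months (≈270 days) ✓; rating 2 ≥ 2 ✓; site Pune ✗ (not Porto, Raleigh, or Hamburg) → not eligible.
Paid Parental Leave — status part-time ✓ (not excluded); rating 2 < 3 ✗ → not eligible.
Commuter Stipend — status part-time ✓; service 2027 days ≥ 180 days ✓; site Pune ✗ (not Fresno, Cork, or Reno) → not eligible.
Home Office Allowance — service 2027 days ≥ 1 month (≈30 days) ✓; dept Marketing ✗ → not eligible.

Gym Reimbursement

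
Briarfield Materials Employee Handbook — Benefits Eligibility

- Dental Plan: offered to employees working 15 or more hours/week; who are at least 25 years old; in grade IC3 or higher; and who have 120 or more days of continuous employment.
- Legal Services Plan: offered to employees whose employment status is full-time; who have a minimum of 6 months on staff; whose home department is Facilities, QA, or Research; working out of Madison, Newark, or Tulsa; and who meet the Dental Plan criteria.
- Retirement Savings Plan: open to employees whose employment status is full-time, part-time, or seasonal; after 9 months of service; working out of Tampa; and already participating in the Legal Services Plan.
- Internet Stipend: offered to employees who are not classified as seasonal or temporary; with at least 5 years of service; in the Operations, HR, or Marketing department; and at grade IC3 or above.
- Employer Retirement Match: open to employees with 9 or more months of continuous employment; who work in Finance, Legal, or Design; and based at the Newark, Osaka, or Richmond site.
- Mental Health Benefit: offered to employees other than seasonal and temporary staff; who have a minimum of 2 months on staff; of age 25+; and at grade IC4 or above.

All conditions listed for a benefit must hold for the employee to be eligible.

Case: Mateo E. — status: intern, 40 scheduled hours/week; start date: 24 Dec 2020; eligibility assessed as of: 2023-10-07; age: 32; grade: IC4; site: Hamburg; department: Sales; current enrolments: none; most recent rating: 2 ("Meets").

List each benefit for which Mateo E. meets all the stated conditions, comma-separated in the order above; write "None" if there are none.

Service from 24 Dec 2020 to 2023-10-07: 1017 days.
Dental Plan — 40 hrs/wk ≥ 15 ✓; age 32 ≥ 25 ✓; grade IC4 ≥ IC3 ✓; service 1017 days ≥ 120 days ✓ → eligible.
Legal Services Plan — status intern ✗ (requires full-time) → not eligible.
Retirement Savings Plan — status intern ✗ (requires full-time, part-time, or seasonal) → not eligible.
Internet Stipend — status intern ✓ (not excluded); service 1017 days < 5 years (≈1825 days) ✗ → not eligible.
Employer Retirement Match — service 1017 days ≥ 9 months (≈270 days) ✓; dept Sales ✗ → not eligible.
Mental Health Benefit — status intern ✓ (not excluded); service 1017 days ≥ 2 months (≈60 days) ✓; age 32 ≥ 25 ✓; grade IC4 ≥ IC4 ✓ → eligible.

Dental Plan, Mental Health Benefit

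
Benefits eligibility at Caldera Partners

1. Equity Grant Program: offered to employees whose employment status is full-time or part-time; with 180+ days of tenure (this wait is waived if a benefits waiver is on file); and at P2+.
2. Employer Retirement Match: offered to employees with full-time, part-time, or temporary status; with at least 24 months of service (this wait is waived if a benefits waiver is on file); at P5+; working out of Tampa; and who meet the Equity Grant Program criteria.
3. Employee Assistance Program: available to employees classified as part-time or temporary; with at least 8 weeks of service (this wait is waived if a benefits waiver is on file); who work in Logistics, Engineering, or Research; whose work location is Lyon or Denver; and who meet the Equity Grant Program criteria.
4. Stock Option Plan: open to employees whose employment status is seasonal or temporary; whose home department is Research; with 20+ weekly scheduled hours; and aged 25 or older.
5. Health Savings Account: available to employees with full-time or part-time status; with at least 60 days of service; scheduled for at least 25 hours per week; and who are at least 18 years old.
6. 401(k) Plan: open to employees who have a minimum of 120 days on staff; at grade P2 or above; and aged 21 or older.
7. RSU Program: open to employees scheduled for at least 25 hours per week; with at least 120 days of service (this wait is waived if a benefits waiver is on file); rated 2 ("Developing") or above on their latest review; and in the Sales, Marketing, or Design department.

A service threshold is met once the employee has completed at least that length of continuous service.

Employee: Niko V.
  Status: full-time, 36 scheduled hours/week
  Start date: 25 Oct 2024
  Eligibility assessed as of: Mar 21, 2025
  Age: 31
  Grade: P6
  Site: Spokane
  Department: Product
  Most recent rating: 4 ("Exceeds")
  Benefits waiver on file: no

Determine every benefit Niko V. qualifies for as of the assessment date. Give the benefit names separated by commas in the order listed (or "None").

Service from 25 Oct 2024 to Mar 21, 2025: 147 days.
Equity Grant Program — status full-time ✓; no waiver, service 147 days < 180 days ✗ → not eligible.
Employer Retirement Match — status full-time ✓; no waiver, service 147 days < 24 months (≈720 days) ✗ → not eligible.
Employee Assistance Program — status full-time ✗ (requires part-time or temporary) → not eligible.
Stock Option Plan — status full-time ✗ (requires seasonal or temporary) → not eligible.
Health Savings Account — status full-time ✓; service 147 days ≥ 60 days ✓; 36 hrs/wk ≥ 25 ✓; age 31 ≥ 18 ✓ → eligible.
401(k) Plan — service 147 days ≥ 120 days ✓; grade P6 ≥ P2 ✓; age 31 ≥ 21 ✓ → eligible.
RSU Program — 36 hrs/wk ≥ 25 ✓; no waiver, service 147 days ≥ 120 days ✓; rating 4 ≥ 2 ✓; dept Product ✗ → not eligible.

Health Savings Account, 401(k) Plan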